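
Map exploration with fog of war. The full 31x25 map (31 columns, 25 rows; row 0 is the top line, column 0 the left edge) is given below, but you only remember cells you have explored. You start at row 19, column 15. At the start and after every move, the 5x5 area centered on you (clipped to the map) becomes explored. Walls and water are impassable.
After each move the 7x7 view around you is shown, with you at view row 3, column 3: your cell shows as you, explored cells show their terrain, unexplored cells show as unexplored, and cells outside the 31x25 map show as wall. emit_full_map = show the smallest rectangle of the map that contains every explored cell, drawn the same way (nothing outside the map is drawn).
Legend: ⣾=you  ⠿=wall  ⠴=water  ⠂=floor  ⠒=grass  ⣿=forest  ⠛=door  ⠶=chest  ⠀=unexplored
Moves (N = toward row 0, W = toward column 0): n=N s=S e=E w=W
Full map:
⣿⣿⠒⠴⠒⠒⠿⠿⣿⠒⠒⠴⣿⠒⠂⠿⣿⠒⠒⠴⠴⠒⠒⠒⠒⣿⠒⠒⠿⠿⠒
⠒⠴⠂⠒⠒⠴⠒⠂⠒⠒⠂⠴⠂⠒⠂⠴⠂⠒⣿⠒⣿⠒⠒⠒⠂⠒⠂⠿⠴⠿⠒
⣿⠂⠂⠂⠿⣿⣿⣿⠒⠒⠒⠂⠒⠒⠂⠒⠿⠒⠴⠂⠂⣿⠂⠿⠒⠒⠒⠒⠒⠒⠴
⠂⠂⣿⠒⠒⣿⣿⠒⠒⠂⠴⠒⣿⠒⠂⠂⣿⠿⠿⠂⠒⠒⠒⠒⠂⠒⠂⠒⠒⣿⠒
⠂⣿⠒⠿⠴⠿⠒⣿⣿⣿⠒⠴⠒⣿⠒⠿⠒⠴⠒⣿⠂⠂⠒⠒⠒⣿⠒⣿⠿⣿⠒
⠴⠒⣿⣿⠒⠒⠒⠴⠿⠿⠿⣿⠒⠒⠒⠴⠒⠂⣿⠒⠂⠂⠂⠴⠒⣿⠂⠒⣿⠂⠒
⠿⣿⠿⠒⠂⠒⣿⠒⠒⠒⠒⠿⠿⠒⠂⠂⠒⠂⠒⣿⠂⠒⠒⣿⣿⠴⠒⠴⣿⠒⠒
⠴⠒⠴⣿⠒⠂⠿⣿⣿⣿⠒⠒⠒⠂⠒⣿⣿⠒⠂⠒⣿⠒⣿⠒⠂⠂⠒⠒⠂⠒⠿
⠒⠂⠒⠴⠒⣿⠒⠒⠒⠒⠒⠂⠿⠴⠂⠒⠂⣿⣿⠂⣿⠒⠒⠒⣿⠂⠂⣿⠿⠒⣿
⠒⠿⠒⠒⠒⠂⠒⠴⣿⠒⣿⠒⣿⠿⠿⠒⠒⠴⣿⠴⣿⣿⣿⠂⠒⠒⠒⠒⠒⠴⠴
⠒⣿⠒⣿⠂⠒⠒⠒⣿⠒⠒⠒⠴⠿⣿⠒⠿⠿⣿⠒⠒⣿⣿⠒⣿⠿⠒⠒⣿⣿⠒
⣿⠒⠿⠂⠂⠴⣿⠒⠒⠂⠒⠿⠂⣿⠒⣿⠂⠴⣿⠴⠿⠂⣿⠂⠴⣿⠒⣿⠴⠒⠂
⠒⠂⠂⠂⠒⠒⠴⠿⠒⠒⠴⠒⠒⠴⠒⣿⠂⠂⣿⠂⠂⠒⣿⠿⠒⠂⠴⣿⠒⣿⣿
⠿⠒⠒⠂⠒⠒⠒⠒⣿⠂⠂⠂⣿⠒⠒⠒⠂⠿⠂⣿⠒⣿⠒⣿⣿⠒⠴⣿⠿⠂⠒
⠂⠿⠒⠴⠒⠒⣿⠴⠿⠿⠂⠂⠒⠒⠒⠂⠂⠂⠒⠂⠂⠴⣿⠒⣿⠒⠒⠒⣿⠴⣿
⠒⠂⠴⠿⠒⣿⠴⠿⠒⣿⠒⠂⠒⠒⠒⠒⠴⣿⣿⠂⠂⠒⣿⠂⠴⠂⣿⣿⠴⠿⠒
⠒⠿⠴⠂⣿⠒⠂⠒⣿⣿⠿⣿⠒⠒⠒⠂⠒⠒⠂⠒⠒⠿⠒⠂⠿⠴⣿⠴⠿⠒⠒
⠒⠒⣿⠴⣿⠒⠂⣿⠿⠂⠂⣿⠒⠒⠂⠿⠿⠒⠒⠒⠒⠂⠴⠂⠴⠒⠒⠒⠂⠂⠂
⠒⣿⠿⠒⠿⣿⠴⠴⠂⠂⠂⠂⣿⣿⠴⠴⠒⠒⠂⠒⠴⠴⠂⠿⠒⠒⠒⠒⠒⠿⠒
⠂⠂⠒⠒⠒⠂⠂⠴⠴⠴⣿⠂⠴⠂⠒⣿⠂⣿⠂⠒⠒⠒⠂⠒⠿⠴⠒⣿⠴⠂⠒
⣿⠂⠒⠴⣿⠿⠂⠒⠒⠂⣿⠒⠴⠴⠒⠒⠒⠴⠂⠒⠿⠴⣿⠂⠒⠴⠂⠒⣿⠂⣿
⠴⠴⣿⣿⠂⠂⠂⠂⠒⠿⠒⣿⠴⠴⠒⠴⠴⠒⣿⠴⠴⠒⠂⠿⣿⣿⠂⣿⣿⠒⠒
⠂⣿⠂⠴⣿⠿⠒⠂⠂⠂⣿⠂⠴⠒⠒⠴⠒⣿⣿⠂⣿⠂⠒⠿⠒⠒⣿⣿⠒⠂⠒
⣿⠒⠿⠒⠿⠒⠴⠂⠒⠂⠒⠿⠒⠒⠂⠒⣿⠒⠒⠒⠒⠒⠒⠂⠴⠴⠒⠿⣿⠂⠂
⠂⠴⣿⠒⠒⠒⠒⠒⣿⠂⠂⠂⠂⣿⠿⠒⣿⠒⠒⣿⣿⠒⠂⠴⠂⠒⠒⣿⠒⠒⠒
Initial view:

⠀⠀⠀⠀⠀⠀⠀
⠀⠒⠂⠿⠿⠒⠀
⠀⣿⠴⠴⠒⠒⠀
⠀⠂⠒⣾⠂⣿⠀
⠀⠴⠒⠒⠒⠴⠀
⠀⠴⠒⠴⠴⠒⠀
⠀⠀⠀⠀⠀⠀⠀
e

⠀⠀⠀⠀⠀⠀⠀
⠒⠂⠿⠿⠒⠒⠀
⣿⠴⠴⠒⠒⠂⠀
⠂⠒⣿⣾⣿⠂⠀
⠴⠒⠒⠒⠴⠂⠀
⠴⠒⠴⠴⠒⣿⠀
⠀⠀⠀⠀⠀⠀⠀

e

⠀⠀⠀⠀⠀⠀⠀
⠂⠿⠿⠒⠒⠒⠀
⠴⠴⠒⠒⠂⠒⠀
⠒⣿⠂⣾⠂⠒⠀
⠒⠒⠒⠴⠂⠒⠀
⠒⠴⠴⠒⣿⠴⠀
⠀⠀⠀⠀⠀⠀⠀

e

⠀⠀⠀⠀⠀⠀⠀
⠿⠿⠒⠒⠒⠒⠀
⠴⠒⠒⠂⠒⠴⠀
⣿⠂⣿⣾⠒⠒⠀
⠒⠒⠴⠂⠒⠿⠀
⠴⠴⠒⣿⠴⠴⠀
⠀⠀⠀⠀⠀⠀⠀

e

⠀⠀⠀⠀⠀⠀⠀
⠿⠒⠒⠒⠒⠂⠀
⠒⠒⠂⠒⠴⠴⠀
⠂⣿⠂⣾⠒⠒⠀
⠒⠴⠂⠒⠿⠴⠀
⠴⠒⣿⠴⠴⠒⠀
⠀⠀⠀⠀⠀⠀⠀

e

⠀⠀⠀⠀⠀⠀⠀
⠒⠒⠒⠒⠂⠴⠀
⠒⠂⠒⠴⠴⠂⠀
⣿⠂⠒⣾⠒⠂⠀
⠴⠂⠒⠿⠴⣿⠀
⠒⣿⠴⠴⠒⠂⠀
⠀⠀⠀⠀⠀⠀⠀

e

⠀⠀⠀⠀⠀⠀⠀
⠒⠒⠒⠂⠴⠂⠀
⠂⠒⠴⠴⠂⠿⠀
⠂⠒⠒⣾⠂⠒⠀
⠂⠒⠿⠴⣿⠂⠀
⣿⠴⠴⠒⠂⠿⠀
⠀⠀⠀⠀⠀⠀⠀

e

⠀⠀⠀⠀⠀⠀⠀
⠒⠒⠂⠴⠂⠴⠀
⠒⠴⠴⠂⠿⠒⠀
⠒⠒⠒⣾⠒⠿⠀
⠒⠿⠴⣿⠂⠒⠀
⠴⠴⠒⠂⠿⣿⠀
⠀⠀⠀⠀⠀⠀⠀

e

⠀⠀⠀⠀⠀⠀⠀
⠒⠂⠴⠂⠴⠒⠀
⠴⠴⠂⠿⠒⠒⠀
⠒⠒⠂⣾⠿⠴⠀
⠿⠴⣿⠂⠒⠴⠀
⠴⠒⠂⠿⣿⣿⠀
⠀⠀⠀⠀⠀⠀⠀

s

⠒⠂⠴⠂⠴⠒⠀
⠴⠴⠂⠿⠒⠒⠀
⠒⠒⠂⠒⠿⠴⠀
⠿⠴⣿⣾⠒⠴⠀
⠴⠒⠂⠿⣿⣿⠀
⠀⠂⠒⠿⠒⠒⠀
⠀⠀⠀⠀⠀⠀⠀

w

⠒⠒⠂⠴⠂⠴⠒
⠒⠴⠴⠂⠿⠒⠒
⠒⠒⠒⠂⠒⠿⠴
⠒⠿⠴⣾⠂⠒⠴
⠴⠴⠒⠂⠿⣿⣿
⠀⣿⠂⠒⠿⠒⠒
⠀⠀⠀⠀⠀⠀⠀

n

⠀⠀⠀⠀⠀⠀⠀
⠒⠒⠂⠴⠂⠴⠒
⠒⠴⠴⠂⠿⠒⠒
⠒⠒⠒⣾⠒⠿⠴
⠒⠿⠴⣿⠂⠒⠴
⠴⠴⠒⠂⠿⣿⣿
⠀⣿⠂⠒⠿⠒⠒

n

⠀⠀⠀⠀⠀⠀⠀
⠀⠒⠿⠒⠂⠿⠀
⠒⠒⠂⠴⠂⠴⠒
⠒⠴⠴⣾⠿⠒⠒
⠒⠒⠒⠂⠒⠿⠴
⠒⠿⠴⣿⠂⠒⠴
⠴⠴⠒⠂⠿⣿⣿

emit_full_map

⠀⠀⠀⠀⠀⠀⠀⠒⠿⠒⠂⠿⠀
⠒⠂⠿⠿⠒⠒⠒⠒⠂⠴⠂⠴⠒
⣿⠴⠴⠒⠒⠂⠒⠴⠴⣾⠿⠒⠒
⠂⠒⣿⠂⣿⠂⠒⠒⠒⠂⠒⠿⠴
⠴⠒⠒⠒⠴⠂⠒⠿⠴⣿⠂⠒⠴
⠴⠒⠴⠴⠒⣿⠴⠴⠒⠂⠿⣿⣿
⠀⠀⠀⠀⠀⠀⠀⣿⠂⠒⠿⠒⠒

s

⠀⠒⠿⠒⠂⠿⠀
⠒⠒⠂⠴⠂⠴⠒
⠒⠴⠴⠂⠿⠒⠒
⠒⠒⠒⣾⠒⠿⠴
⠒⠿⠴⣿⠂⠒⠴
⠴⠴⠒⠂⠿⣿⣿
⠀⣿⠂⠒⠿⠒⠒

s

⠒⠒⠂⠴⠂⠴⠒
⠒⠴⠴⠂⠿⠒⠒
⠒⠒⠒⠂⠒⠿⠴
⠒⠿⠴⣾⠂⠒⠴
⠴⠴⠒⠂⠿⣿⣿
⠀⣿⠂⠒⠿⠒⠒
⠀⠀⠀⠀⠀⠀⠀

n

⠀⠒⠿⠒⠂⠿⠀
⠒⠒⠂⠴⠂⠴⠒
⠒⠴⠴⠂⠿⠒⠒
⠒⠒⠒⣾⠒⠿⠴
⠒⠿⠴⣿⠂⠒⠴
⠴⠴⠒⠂⠿⣿⣿
⠀⣿⠂⠒⠿⠒⠒

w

⠀⠀⠒⠿⠒⠂⠿
⠒⠒⠒⠂⠴⠂⠴
⠂⠒⠴⠴⠂⠿⠒
⠂⠒⠒⣾⠂⠒⠿
⠂⠒⠿⠴⣿⠂⠒
⣿⠴⠴⠒⠂⠿⣿
⠀⠀⣿⠂⠒⠿⠒


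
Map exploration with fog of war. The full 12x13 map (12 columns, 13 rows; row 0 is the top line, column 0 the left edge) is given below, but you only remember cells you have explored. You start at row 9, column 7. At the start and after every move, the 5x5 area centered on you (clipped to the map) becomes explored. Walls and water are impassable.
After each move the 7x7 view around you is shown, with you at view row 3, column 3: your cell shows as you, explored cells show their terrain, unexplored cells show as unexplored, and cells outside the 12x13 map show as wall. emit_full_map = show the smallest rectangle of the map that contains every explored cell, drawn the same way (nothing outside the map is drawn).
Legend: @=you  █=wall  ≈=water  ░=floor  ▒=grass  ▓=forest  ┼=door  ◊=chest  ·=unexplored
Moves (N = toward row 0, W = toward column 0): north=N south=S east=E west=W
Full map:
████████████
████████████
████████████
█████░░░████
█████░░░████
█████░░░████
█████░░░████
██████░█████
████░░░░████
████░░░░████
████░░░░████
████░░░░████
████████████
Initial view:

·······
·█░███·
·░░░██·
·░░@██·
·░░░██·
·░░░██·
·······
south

·█░███·
·░░░██·
·░░░██·
·░░@██·
·░░░██·
·█████·
███████

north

·······
·█░███·
·░░░██·
·░░@██·
·░░░██·
·░░░██·
·█████·

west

·······
·██░███
·░░░░██
·░░@░██
·░░░░██
·░░░░██
··█████

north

·······
·█░░░█·
·██░███
·░░@░██
·░░░░██
·░░░░██
·░░░░██

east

·······
█░░░██·
██░███·
░░░@██·
░░░░██·
░░░░██·
░░░░██·

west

·······
·█░░░██
·██░███
·░░@░██
·░░░░██
·░░░░██
·░░░░██

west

·······
·██░░░█
·███░██
·█░@░░█
·█░░░░█
·█░░░░█
··░░░░█

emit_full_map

██░░░██
███░███
█░@░░██
█░░░░██
█░░░░██
·░░░░██
··█████

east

·······
██░░░██
███░███
█░░@░██
█░░░░██
█░░░░██
·░░░░██

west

·······
·██░░░█
·███░██
·█░@░░█
·█░░░░█
·█░░░░█
··░░░░█

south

·██░░░█
·███░██
·█░░░░█
·█░@░░█
·█░░░░█
·█░░░░█
···████

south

·███░██
·█░░░░█
·█░░░░█
·█░@░░█
·█░░░░█
·██████
███████

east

███░███
█░░░░██
█░░░░██
█░░@░██
█░░░░██
███████
███████

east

██░███·
░░░░██·
░░░░██·
░░░@██·
░░░░██·
██████·
███████

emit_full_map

██░░░██
███░███
█░░░░██
█░░░░██
█░░░@██
█░░░░██
███████

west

███░███
█░░░░██
█░░░░██
█░░@░██
█░░░░██
███████
███████

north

██░░░██
███░███
█░░░░██
█░░@░██
█░░░░██
█░░░░██
███████

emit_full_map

██░░░██
███░███
█░░░░██
█░░@░██
█░░░░██
█░░░░██
███████


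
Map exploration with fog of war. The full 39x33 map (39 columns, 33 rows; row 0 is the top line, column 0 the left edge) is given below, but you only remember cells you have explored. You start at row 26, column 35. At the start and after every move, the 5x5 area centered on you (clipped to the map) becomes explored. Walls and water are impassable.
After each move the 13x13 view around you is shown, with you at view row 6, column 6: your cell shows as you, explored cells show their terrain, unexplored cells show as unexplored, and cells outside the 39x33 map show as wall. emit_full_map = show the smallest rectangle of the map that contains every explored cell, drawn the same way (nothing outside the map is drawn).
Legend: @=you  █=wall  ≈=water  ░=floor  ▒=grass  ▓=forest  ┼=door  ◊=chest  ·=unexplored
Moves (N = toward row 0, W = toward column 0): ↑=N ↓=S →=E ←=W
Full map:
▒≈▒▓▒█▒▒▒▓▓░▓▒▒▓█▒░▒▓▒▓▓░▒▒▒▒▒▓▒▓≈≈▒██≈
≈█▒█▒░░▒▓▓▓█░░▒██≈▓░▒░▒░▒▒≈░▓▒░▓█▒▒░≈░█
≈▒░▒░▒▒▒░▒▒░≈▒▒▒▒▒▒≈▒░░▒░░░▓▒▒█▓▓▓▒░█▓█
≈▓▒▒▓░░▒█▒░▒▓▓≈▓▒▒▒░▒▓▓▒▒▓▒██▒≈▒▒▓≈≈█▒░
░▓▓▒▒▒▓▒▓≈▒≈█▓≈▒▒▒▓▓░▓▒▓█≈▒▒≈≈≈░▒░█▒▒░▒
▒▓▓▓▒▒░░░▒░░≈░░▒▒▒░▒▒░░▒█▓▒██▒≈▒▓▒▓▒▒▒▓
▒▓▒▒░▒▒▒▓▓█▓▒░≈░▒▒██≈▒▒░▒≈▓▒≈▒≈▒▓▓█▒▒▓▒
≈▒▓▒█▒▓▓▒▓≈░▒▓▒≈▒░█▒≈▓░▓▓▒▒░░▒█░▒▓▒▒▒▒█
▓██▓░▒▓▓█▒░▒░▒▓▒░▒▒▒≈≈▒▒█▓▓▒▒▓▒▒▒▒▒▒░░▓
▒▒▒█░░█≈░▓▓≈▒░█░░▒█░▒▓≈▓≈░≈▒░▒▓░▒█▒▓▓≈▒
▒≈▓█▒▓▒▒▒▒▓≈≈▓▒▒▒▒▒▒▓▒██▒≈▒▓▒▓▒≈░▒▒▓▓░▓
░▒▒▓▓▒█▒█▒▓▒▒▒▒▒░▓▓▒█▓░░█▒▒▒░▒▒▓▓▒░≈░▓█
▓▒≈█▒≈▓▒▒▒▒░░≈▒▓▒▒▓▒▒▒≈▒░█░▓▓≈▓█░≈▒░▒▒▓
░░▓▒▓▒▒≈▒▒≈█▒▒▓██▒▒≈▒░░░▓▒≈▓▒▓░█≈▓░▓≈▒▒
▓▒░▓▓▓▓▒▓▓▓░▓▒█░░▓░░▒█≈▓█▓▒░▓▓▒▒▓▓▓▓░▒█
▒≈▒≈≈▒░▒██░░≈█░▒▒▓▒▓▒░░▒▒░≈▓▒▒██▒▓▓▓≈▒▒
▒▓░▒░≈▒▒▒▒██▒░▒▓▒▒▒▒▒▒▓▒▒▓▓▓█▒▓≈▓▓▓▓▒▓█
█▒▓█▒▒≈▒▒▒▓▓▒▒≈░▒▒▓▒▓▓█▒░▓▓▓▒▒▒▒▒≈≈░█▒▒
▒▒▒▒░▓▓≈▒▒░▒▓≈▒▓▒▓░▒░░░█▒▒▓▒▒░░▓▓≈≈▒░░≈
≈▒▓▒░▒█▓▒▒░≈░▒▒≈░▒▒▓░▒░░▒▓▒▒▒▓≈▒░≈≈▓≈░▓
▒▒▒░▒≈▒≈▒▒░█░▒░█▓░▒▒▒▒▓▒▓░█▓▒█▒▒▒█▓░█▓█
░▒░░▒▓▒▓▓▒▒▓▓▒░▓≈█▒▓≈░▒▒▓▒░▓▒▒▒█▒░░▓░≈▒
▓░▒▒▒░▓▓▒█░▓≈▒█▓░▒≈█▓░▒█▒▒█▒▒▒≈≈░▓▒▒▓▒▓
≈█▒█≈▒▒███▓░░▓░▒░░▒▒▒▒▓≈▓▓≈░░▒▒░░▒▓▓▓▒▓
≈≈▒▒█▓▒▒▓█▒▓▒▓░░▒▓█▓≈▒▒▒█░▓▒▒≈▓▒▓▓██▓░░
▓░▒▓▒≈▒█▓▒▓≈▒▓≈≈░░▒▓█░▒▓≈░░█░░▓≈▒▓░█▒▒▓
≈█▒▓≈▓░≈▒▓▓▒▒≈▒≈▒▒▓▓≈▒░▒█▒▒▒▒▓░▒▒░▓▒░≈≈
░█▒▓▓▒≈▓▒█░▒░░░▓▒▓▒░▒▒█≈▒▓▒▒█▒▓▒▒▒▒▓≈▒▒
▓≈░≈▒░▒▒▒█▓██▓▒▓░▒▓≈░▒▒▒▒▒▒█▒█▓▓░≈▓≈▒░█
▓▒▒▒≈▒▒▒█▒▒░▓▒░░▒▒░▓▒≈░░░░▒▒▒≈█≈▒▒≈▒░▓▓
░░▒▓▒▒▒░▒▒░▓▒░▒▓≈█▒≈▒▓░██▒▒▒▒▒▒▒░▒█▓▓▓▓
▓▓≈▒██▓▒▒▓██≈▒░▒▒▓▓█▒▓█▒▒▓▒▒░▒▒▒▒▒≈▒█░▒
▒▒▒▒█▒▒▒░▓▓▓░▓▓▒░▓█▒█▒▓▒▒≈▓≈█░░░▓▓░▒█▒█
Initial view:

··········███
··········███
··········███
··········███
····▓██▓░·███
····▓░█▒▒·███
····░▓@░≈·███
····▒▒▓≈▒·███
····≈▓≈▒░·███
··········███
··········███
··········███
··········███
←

···········██
···········██
···········██
···········██
····▓▓██▓░·██
····▒▓░█▒▒·██
····▒░@▒░≈·██
····▒▒▒▓≈▒·██
····░≈▓≈▒░·██
···········██
···········██
···········██
···········██

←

············█
············█
············█
············█
····▒▓▓██▓░·█
····≈▒▓░█▒▒·█
····▒▒@▓▒░≈·█
····▒▒▒▒▓≈▒·█
····▓░≈▓≈▒░·█
············█
············█
············█
············█

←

·············
·············
·············
·············
····▓▒▓▓██▓░·
····▓≈▒▓░█▒▒·
····░▒@░▓▒░≈·
····▓▒▒▒▒▓≈▒·
····▓▓░≈▓≈▒░·
·············
·············
·············
·············

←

·············
·············
·············
·············
····≈▓▒▓▓██▓░
····░▓≈▒▓░█▒▒
····▓░@▒░▓▒░≈
····▒▓▒▒▒▒▓≈▒
····█▓▓░≈▓≈▒░
·············
·············
·············
·············

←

·············
·············
·············
·············
····▒≈▓▒▓▓██▓
····░░▓≈▒▓░█▒
····▒▓@▒▒░▓▒░
····█▒▓▒▒▒▒▓≈
····▒█▓▓░≈▓≈▒
·············
·············
·············
·············

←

·············
·············
·············
·············
····▒▒≈▓▒▓▓██
····█░░▓≈▒▓░█
····▒▒@░▒▒░▓▒
····▒█▒▓▒▒▒▒▓
····█▒█▓▓░≈▓≈
·············
·············
·············
·············

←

·············
·············
·············
·············
····▓▒▒≈▓▒▓▓█
····░█░░▓≈▒▓░
····▒▒@▓░▒▒░▓
····▒▒█▒▓▒▒▒▒
····▒█▒█▓▓░≈▓
·············
·············
·············
·············

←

·············
·············
·············
·············
····░▓▒▒≈▓▒▓▓
····░░█░░▓≈▒▓
····▒▒@▒▓░▒▒░
····▓▒▒█▒▓▒▒▒
····▒▒█▒█▓▓░≈
·············
·············
·············
·············

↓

·············
·············
·············
····░▓▒▒≈▓▒▓▓
····░░█░░▓≈▒▓
····▒▒▒▒▓░▒▒░
····▓▒@█▒▓▒▒▒
····▒▒█▒█▓▓░≈
····░▒▒▒≈····
·············
·············
·············
█████████████

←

·············
·············
·············
·····░▓▒▒≈▓▒▓
····≈░░█░░▓≈▒
····█▒▒▒▒▓░▒▒
····▒▓@▒█▒▓▒▒
····▒▒▒█▒█▓▓░
····░░▒▒▒≈···
·············
·············
·············
█████████████

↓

·············
·············
·····░▓▒▒≈▓▒▓
····≈░░█░░▓≈▒
····█▒▒▒▒▓░▒▒
····▒▓▒▒█▒▓▒▒
····▒▒@█▒█▓▓░
····░░▒▒▒≈···
····█▒▒▒▒····
·············
·············
█████████████
█████████████

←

·············
·············
······░▓▒▒≈▓▒
·····≈░░█░░▓≈
····▒█▒▒▒▒▓░▒
····≈▒▓▒▒█▒▓▒
····▒▒@▒█▒█▓▓
····░░░▒▒▒≈··
····██▒▒▒▒···
·············
·············
█████████████
█████████████

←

·············
·············
·······░▓▒▒≈▓
······≈░░█░░▓
····░▒█▒▒▒▒▓░
····█≈▒▓▒▒█▒▓
····▒▒@▒▒█▒█▓
····░░░░▒▒▒≈·
····░██▒▒▒▒··
·············
·············
█████████████
█████████████

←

·············
·············
········░▓▒▒≈
·······≈░░█░░
····▒░▒█▒▒▒▒▓
····▒█≈▒▓▒▒█▒
····▒▒@▒▒▒█▒█
····≈░░░░▒▒▒≈
····▓░██▒▒▒▒·
·············
·············
█████████████
█████████████

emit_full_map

····░▓▒▒≈▓▒▓▓██▓░
···≈░░█░░▓≈▒▓░█▒▒
▒░▒█▒▒▒▒▓░▒▒░▓▒░≈
▒█≈▒▓▒▒█▒▓▒▒▒▒▓≈▒
▒▒@▒▒▒█▒█▓▓░≈▓≈▒░
≈░░░░▒▒▒≈········
▓░██▒▒▒▒·········

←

·············
·············
·········░▓▒▒
········≈░░█░
····≈▒░▒█▒▒▒▒
····▒▒█≈▒▓▒▒█
····░▒@▒▒▒▒█▒
····▒≈░░░░▒▒▒
····▒▓░██▒▒▒▒
·············
·············
█████████████
█████████████

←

·············
·············
··········░▓▒
·········≈░░█
····▓≈▒░▒█▒▒▒
····░▒▒█≈▒▓▒▒
····≈░@▒▒▒▒▒█
····▓▒≈░░░░▒▒
····≈▒▓░██▒▒▒
·············
·············
█████████████
█████████████

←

·············
·············
···········░▓
··········≈░░
····▓▓≈▒░▒█▒▒
····▒░▒▒█≈▒▓▒
····▓≈@▒▒▒▒▒▒
····░▓▒≈░░░░▒
····▒≈▒▓░██▒▒
·············
·············
█████████████
█████████████

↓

·············
···········░▓
··········≈░░
····▓▓≈▒░▒█▒▒
····▒░▒▒█≈▒▓▒
····▓≈░▒▒▒▒▒▒
····░▓@≈░░░░▒
····▒≈▒▓░██▒▒
····▓█▒▓█····
·············
█████████████
█████████████
█████████████

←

·············
············░
···········≈░
·····▓▓≈▒░▒█▒
····▓▒░▒▒█≈▒▓
····▒▓≈░▒▒▒▒▒
····▒░@▒≈░░░░
····█▒≈▒▓░██▒
····▓▓█▒▓█···
·············
█████████████
█████████████
█████████████

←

·············
·············
············≈
······▓▓≈▒░▒█
····▒▓▒░▒▒█≈▒
····░▒▓≈░▒▒▒▒
····▒▒@▓▒≈░░░
····≈█▒≈▒▓░██
····▒▓▓█▒▓█··
·············
█████████████
█████████████
█████████████

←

·············
·············
·············
·······▓▓≈▒░▒
····▓▒▓▒░▒▒█≈
····▓░▒▓≈░▒▒▒
····░▒@░▓▒≈░░
····▓≈█▒≈▒▓░█
····▒▒▓▓█▒▓█·
·············
█████████████
█████████████
█████████████

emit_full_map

··········░▓▒▒≈▓▒▓▓██▓░
·········≈░░█░░▓≈▒▓░█▒▒
···▓▓≈▒░▒█▒▒▒▒▓░▒▒░▓▒░≈
▓▒▓▒░▒▒█≈▒▓▒▒█▒▓▒▒▒▒▓≈▒
▓░▒▓≈░▒▒▒▒▒▒█▒█▓▓░≈▓≈▒░
░▒@░▓▒≈░░░░▒▒▒≈········
▓≈█▒≈▒▓░██▒▒▒▒·········
▒▒▓▓█▒▓█···············


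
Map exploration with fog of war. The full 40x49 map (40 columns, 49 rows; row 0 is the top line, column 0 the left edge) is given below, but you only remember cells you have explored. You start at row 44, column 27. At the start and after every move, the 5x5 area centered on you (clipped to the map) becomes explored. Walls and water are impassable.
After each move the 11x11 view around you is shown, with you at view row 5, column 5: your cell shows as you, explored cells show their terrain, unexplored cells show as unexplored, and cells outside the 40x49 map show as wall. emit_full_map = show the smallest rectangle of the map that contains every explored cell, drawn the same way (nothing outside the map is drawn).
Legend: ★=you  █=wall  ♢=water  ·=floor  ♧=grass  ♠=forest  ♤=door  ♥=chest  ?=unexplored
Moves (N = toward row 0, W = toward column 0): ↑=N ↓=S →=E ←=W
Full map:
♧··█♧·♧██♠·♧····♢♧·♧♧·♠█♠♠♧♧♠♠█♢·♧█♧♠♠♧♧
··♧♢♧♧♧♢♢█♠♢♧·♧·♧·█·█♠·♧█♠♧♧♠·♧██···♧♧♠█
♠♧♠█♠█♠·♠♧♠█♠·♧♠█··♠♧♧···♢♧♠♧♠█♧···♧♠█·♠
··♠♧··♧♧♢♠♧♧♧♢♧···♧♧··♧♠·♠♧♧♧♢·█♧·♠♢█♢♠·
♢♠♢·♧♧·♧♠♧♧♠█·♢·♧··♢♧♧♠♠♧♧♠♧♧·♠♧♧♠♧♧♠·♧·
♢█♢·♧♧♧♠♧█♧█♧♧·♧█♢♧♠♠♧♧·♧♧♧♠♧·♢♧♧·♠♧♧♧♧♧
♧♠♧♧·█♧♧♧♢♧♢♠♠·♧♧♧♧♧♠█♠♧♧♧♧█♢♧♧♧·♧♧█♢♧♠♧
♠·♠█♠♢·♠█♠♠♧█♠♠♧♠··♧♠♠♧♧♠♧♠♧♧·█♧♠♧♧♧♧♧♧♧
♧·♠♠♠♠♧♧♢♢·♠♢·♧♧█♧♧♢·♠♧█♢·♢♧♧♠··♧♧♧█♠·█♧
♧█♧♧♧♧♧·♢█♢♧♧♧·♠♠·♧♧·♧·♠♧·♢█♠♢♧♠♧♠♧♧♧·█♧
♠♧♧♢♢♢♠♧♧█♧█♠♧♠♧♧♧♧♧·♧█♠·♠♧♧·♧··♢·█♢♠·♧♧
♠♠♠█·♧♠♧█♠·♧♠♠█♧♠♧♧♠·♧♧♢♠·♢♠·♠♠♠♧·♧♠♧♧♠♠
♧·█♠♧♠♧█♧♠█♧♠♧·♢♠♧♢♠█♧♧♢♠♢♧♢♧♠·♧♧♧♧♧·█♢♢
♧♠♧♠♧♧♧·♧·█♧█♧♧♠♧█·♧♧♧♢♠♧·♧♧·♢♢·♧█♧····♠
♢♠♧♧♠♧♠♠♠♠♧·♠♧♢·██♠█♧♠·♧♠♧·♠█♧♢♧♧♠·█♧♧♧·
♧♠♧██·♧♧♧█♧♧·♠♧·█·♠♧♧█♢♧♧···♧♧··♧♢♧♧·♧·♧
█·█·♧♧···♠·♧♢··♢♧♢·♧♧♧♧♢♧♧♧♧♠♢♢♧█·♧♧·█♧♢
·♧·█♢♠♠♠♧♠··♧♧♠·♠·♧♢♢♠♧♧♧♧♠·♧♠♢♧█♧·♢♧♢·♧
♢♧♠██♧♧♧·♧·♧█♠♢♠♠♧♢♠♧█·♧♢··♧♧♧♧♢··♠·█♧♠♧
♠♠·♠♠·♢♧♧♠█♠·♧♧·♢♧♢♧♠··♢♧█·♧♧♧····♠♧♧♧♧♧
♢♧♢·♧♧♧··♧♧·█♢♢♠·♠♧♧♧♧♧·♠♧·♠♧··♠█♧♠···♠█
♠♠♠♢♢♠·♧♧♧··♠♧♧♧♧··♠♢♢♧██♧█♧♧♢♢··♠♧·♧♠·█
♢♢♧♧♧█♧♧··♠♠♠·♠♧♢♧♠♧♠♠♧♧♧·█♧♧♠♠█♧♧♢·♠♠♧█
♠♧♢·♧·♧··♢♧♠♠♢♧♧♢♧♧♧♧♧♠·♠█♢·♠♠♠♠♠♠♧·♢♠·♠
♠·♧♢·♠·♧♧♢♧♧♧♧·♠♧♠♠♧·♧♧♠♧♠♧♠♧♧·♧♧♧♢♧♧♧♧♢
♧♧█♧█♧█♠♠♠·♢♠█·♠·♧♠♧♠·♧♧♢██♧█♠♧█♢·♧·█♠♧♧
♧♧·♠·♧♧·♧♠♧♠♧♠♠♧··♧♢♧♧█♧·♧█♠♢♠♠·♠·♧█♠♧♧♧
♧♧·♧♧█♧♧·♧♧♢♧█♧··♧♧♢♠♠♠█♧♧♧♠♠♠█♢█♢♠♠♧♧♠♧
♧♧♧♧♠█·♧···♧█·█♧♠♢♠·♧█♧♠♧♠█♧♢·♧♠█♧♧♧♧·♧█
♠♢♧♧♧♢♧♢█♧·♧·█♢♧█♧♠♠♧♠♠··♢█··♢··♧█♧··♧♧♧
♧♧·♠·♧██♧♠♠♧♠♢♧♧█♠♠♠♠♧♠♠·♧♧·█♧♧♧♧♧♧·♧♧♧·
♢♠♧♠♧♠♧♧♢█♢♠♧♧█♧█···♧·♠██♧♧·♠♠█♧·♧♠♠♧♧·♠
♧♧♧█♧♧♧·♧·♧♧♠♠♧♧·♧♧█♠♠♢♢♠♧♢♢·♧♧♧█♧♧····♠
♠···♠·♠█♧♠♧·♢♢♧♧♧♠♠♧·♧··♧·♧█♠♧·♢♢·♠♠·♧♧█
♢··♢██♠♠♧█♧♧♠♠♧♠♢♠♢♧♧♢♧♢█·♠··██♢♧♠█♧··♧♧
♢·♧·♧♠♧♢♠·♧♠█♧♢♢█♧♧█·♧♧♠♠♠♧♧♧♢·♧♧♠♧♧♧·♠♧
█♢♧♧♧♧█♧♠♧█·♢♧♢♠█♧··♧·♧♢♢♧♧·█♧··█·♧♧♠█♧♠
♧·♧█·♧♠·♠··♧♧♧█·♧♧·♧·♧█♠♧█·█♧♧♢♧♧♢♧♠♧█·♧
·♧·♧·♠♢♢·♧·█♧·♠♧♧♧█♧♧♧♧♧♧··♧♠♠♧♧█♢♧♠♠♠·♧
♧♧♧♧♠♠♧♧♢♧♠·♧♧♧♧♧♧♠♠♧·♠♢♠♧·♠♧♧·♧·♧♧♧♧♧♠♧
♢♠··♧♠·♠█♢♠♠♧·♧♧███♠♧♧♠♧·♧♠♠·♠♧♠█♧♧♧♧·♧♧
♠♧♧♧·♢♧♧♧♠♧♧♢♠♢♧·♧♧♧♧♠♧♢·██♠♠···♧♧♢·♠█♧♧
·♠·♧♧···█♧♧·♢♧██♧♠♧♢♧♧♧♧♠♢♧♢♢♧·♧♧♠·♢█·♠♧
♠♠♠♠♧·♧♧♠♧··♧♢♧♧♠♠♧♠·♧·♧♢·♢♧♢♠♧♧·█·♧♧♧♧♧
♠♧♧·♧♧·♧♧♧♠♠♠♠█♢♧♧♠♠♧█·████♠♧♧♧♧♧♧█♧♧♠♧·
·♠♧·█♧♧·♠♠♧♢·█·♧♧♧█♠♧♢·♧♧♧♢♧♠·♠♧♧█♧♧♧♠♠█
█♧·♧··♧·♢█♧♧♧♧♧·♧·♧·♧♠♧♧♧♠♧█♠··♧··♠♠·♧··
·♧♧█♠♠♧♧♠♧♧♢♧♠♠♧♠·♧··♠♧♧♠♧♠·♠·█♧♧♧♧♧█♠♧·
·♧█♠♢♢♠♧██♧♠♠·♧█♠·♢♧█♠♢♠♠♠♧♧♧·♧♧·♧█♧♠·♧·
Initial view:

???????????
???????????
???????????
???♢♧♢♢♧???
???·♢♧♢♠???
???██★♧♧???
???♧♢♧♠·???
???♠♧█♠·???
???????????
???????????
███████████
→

???????????
???????????
???????????
??♢♧♢♢♧·???
??·♢♧♢♠♧???
??██♠★♧♧???
??♧♢♧♠·♠???
??♠♧█♠··???
???????????
???????????
███████████

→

???????????
???????????
???????????
?♢♧♢♢♧·♧???
?·♢♧♢♠♧♧???
?██♠♧★♧♧???
?♧♢♧♠·♠♧???
?♠♧█♠··♧???
???????????
???????????
███████████

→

???????????
???????????
???????????
♢♧♢♢♧·♧♧???
·♢♧♢♠♧♧·???
██♠♧♧★♧♧???
♧♢♧♠·♠♧♧???
♠♧█♠··♧·???
???????????
???????????
███████████

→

???????????
???????????
???????????
♧♢♢♧·♧♧♠???
♢♧♢♠♧♧·█???
█♠♧♧♧★♧♧???
♢♧♠·♠♧♧█???
♧█♠··♧··???
???????????
???????????
███████████

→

???????????
???????????
???????????
♢♢♧·♧♧♠·???
♧♢♠♧♧·█·???
♠♧♧♧♧★♧█???
♧♠·♠♧♧█♧???
█♠··♧··♠???
???????????
???????????
███████████

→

???????????
???????????
???????????
♢♧·♧♧♠·♢???
♢♠♧♧·█·♧???
♧♧♧♧♧★█♧???
♠·♠♧♧█♧♧???
♠··♧··♠♠???
???????????
???????????
███████████

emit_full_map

♢♧♢♢♧·♧♧♠·♢
·♢♧♢♠♧♧·█·♧
██♠♧♧♧♧♧★█♧
♧♢♧♠·♠♧♧█♧♧
♠♧█♠··♧··♠♠

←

???????????
???????????
???????????
♢♢♧·♧♧♠·♢??
♧♢♠♧♧·█·♧??
♠♧♧♧♧★♧█♧??
♧♠·♠♧♧█♧♧??
█♠··♧··♠♠??
???????????
???????????
███████████

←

???????????
???????????
???????????
♧♢♢♧·♧♧♠·♢?
♢♧♢♠♧♧·█·♧?
█♠♧♧♧★♧♧█♧?
♢♧♠·♠♧♧█♧♧?
♧█♠··♧··♠♠?
???????????
???????????
███████████

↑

???????????
???????????
???????????
???···♧♧???
♧♢♢♧·♧♧♠·♢?
♢♧♢♠♧★·█·♧?
█♠♧♧♧♧♧♧█♧?
♢♧♠·♠♧♧█♧♧?
♧█♠··♧··♠♠?
???????????
???????????

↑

???????????
???????????
???????????
???♠♧♠█♧???
???···♧♧???
♧♢♢♧·★♧♠·♢?
♢♧♢♠♧♧·█·♧?
█♠♧♧♧♧♧♧█♧?
♢♧♠·♠♧♧█♧♧?
♧█♠··♧··♠♠?
???????????

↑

???????????
???????????
???????????
???♧·♧·♧???
???♠♧♠█♧???
???··★♧♧???
♧♢♢♧·♧♧♠·♢?
♢♧♢♠♧♧·█·♧?
█♠♧♧♧♧♧♧█♧?
♢♧♠·♠♧♧█♧♧?
♧█♠··♧··♠♠?

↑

???????????
???????????
???????????
???♠♧♧█♢???
???♧·♧·♧???
???♠♧★█♧???
???···♧♧???
♧♢♢♧·♧♧♠·♢?
♢♧♢♠♧♧·█·♧?
█♠♧♧♧♧♧♧█♧?
♢♧♠·♠♧♧█♧♧?

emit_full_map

????♠♧♧█♢??
????♧·♧·♧??
????♠♧★█♧??
????···♧♧??
♢♧♢♢♧·♧♧♠·♢
·♢♧♢♠♧♧·█·♧
██♠♧♧♧♧♧♧█♧
♧♢♧♠·♠♧♧█♧♧
♠♧█♠··♧··♠♠

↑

???????????
???????????
???????????
???♧♢♧♧♢???
???♠♧♧█♢???
???♧·★·♧???
???♠♧♠█♧???
???···♧♧???
♧♢♢♧·♧♧♠·♢?
♢♧♢♠♧♧·█·♧?
█♠♧♧♧♧♧♧█♧?

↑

???????????
???????????
???????????
???♧··█·???
???♧♢♧♧♢???
???♠♧★█♢???
???♧·♧·♧???
???♠♧♠█♧???
???···♧♧???
♧♢♢♧·♧♧♠·♢?
♢♧♢♠♧♧·█·♧?

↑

???????????
???????????
???????????
???♢·♧♧♠???
???♧··█·???
???♧♢★♧♢???
???♠♧♧█♢???
???♧·♧·♧???
???♠♧♠█♧???
???···♧♧???
♧♢♢♧·♧♧♠·♢?

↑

???????????
???????????
???????????
???██♢♧♠???
???♢·♧♧♠???
???♧·★█·???
???♧♢♧♧♢???
???♠♧♧█♢???
???♧·♧·♧???
???♠♧♠█♧???
???···♧♧???

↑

???????????
???????????
???????????
???♧·♢♢·???
???██♢♧♠???
???♢·★♧♠???
???♧··█·???
???♧♢♧♧♢???
???♠♧♧█♢???
???♧·♧·♧???
???♠♧♠█♧???

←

???????????
???????????
???????????
???♠♧·♢♢·??
???·██♢♧♠??
???♧♢★♧♧♠??
???█♧··█·??
???♧♧♢♧♧♢??
????♠♧♧█♢??
????♧·♧·♧??
????♠♧♠█♧??

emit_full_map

???♠♧·♢♢·??
???·██♢♧♠??
???♧♢★♧♧♠??
???█♧··█·??
???♧♧♢♧♧♢??
????♠♧♧█♢??
????♧·♧·♧??
????♠♧♠█♧??
????···♧♧??
♢♧♢♢♧·♧♧♠·♢
·♢♧♢♠♧♧·█·♧
██♠♧♧♧♧♧♧█♧
♧♢♧♠·♠♧♧█♧♧
♠♧█♠··♧··♠♠

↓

???????????
???????????
???♠♧·♢♢·??
???·██♢♧♠??
???♧♢·♧♧♠??
???█♧★·█·??
???♧♧♢♧♧♢??
???♠♠♧♧█♢??
????♧·♧·♧??
????♠♧♠█♧??
????···♧♧??

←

???????????
???????????
????♠♧·♢♢·?
???··██♢♧♠?
???♧♧♢·♧♧♠?
???·█★··█·?
???█♧♧♢♧♧♢?
???♧♠♠♧♧█♢?
?????♧·♧·♧?
?????♠♧♠█♧?
?????···♧♧?

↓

???????????
????♠♧·♢♢·?
???··██♢♧♠?
???♧♧♢·♧♧♠?
???·█♧··█·?
???█♧★♢♧♧♢?
???♧♠♠♧♧█♢?
???♠♧♧·♧·♧?
?????♠♧♠█♧?
?????···♧♧?
?♢♧♢♢♧·♧♧♠·

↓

????♠♧·♢♢·?
???··██♢♧♠?
???♧♧♢·♧♧♠?
???·█♧··█·?
???█♧♧♢♧♧♢?
???♧♠★♧♧█♢?
???♠♧♧·♧·♧?
???♠·♠♧♠█♧?
?????···♧♧?
?♢♧♢♢♧·♧♧♠·
?·♢♧♢♠♧♧·█·

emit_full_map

???♠♧·♢♢·??
??··██♢♧♠??
??♧♧♢·♧♧♠??
??·█♧··█·??
??█♧♧♢♧♧♢??
??♧♠★♧♧█♢??
??♠♧♧·♧·♧??
??♠·♠♧♠█♧??
????···♧♧??
♢♧♢♢♧·♧♧♠·♢
·♢♧♢♠♧♧·█·♧
██♠♧♧♧♧♧♧█♧
♧♢♧♠·♠♧♧█♧♧
♠♧█♠··♧··♠♠


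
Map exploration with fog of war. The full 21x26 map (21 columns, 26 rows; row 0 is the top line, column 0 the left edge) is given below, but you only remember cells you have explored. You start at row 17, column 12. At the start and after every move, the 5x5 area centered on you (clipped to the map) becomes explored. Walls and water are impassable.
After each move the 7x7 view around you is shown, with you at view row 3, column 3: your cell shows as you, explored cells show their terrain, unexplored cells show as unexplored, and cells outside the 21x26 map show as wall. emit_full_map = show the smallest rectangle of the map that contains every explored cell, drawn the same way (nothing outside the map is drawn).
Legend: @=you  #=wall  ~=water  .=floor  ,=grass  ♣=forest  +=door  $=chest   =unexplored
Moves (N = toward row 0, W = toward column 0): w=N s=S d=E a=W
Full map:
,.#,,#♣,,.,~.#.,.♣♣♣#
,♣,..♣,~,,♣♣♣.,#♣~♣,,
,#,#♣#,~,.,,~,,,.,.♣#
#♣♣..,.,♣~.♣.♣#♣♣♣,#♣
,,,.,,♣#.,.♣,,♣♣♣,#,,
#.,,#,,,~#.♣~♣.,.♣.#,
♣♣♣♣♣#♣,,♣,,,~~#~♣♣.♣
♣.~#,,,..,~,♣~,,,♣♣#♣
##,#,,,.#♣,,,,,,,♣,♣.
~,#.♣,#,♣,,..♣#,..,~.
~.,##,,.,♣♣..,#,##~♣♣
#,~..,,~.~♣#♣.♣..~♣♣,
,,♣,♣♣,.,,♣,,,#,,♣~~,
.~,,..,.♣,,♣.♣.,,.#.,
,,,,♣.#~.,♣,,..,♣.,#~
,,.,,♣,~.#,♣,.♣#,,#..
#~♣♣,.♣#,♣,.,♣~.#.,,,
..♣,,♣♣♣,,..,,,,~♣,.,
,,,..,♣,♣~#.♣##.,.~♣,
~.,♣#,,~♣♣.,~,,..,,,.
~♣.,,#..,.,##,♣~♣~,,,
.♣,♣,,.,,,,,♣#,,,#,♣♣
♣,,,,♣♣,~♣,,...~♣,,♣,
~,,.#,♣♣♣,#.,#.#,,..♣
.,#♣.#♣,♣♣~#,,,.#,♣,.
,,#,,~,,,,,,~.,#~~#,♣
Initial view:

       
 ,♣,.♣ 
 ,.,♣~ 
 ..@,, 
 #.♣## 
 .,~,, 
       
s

 ,♣,.♣ 
 ,.,♣~ 
 ..,,, 
 #.@## 
 .,~,, 
 ,##,♣ 
       

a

  ,♣,.♣
 ♣,.,♣~
 ,..,,,
 ~#@♣##
 ♣.,~,,
 .,##,♣
       

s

 ♣,.,♣~
 ,..,,,
 ~#.♣##
 ♣.@~,,
 .,##,♣
 ,,,♣# 
       

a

  ♣,.,♣
 ,,..,,
 ♣~#.♣#
 ♣♣@,~,
 ,.,##,
 ,,,,♣#
       

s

 ,,..,,
 ♣~#.♣#
 ♣♣.,~,
 ,.@##,
 ,,,,♣#
 ~♣,,. 
       

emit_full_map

  ,♣,.♣
 ♣,.,♣~
,,..,,,
♣~#.♣##
♣♣.,~,,
,.@##,♣
,,,,♣# 
~♣,,.  

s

 ♣~#.♣#
 ♣♣.,~,
 ,.,##,
 ,,@,♣#
 ~♣,,. 
 ♣,#., 
       

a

  ♣~#.♣
 ~♣♣.,~
 .,.,##
 ,,@,,♣
 ,~♣,,.
 ♣♣,#.,
       

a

   ♣~#.
 ,~♣♣.,
 ..,.,#
 .,@,,,
 ♣,~♣,,
 ♣♣♣,#.
       

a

    ♣~#
 ,,~♣♣.
 #..,.,
 ,.@,,,
 ♣♣,~♣,
 ,♣♣♣,#
       

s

 ,,~♣♣.
 #..,.,
 ,.,,,,
 ♣♣@~♣,
 ,♣♣♣,#
 #♣,♣♣ 
       

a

  ,,~♣♣
 ,#..,.
 ,,.,,,
 ,♣@,~♣
 #,♣♣♣,
 .#♣,♣♣
       

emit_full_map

      ,♣,.♣
     ♣,.,♣~
    ,,..,,,
    ♣~#.♣##
 ,,~♣♣.,~,,
,#..,.,##,♣
,,.,,,,,♣# 
,♣@,~♣,,.  
#,♣♣♣,#.,  
.#♣,♣♣     

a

   ,,~♣
 ,,#..,
 ♣,,.,,
 ,,@♣,~
 .#,♣♣♣
 ♣.#♣,♣
       

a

    ,,~
 .,,#..
 ,♣,,.,
 ,,@♣♣,
 ,.#,♣♣
 #♣.#♣,
       

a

     ,,
 ♣.,,#.
 ♣,♣,,.
 ,,@,♣♣
 ,,.#,♣
 ,#♣.#♣
       

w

       
 .,♣#,,
 ♣.,,#.
 ♣,@,,.
 ,,,,♣♣
 ,,.#,♣
 ,#♣.#♣

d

       
.,♣#,,~
♣.,,#..
♣,♣@,.,
,,,,♣♣,
,,.#,♣♣
,#♣.#♣,

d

      ♣
,♣#,,~♣
.,,#..,
,♣,@.,,
,,,♣♣,~
,.#,♣♣♣
#♣.#♣,♣

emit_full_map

         ,♣,.♣
        ♣,.,♣~
       ,,..,,,
       ♣~#.♣##
.,♣#,,~♣♣.,~,,
♣.,,#..,.,##,♣
♣,♣,@.,,,,,♣# 
,,,,♣♣,~♣,,.  
,,.#,♣♣♣,#.,  
,#♣.#♣,♣♣     

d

     ♣~
♣#,,~♣♣
,,#..,.
♣,,@,,,
,,♣♣,~♣
.#,♣♣♣,
♣.#♣,♣♣

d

    ♣~#
#,,~♣♣.
,#..,.,
,,.@,,,
,♣♣,~♣,
#,♣♣♣,#
.#♣,♣♣ 

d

   ♣~#.
,,~♣♣.,
#..,.,#
,.,@,,,
♣♣,~♣,,
,♣♣♣,#.
#♣,♣♣  

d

  ♣~#.♣
,~♣♣.,~
..,.,##
.,,@,,♣
♣,~♣,,.
♣♣♣,#.,
♣,♣♣   

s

,~♣♣.,~
..,.,##
.,,,,,♣
♣,~@,,.
♣♣♣,#.,
♣,♣♣~# 
       

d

~♣♣.,~,
.,.,##,
,,,,,♣#
,~♣@,. 
♣♣,#., 
,♣♣~#, 
       

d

♣♣.,~,,
,.,##,♣
,,,,♣# 
~♣,@.. 
♣,#.,# 
♣♣~#,, 
       

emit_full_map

         ,♣,.♣
        ♣,.,♣~
       ,,..,,,
       ♣~#.♣##
.,♣#,,~♣♣.,~,,
♣.,,#..,.,##,♣
♣,♣,,.,,,,,♣# 
,,,,♣♣,~♣,@.. 
,,.#,♣♣♣,#.,# 
,#♣.#♣,♣♣~#,, 

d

♣.,~,, 
.,##,♣ 
,,,♣#, 
♣,,@.. 
,#.,#. 
♣~#,,, 
       

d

.,~,,  
,##,♣~ 
,,♣#,, 
,,.@.~ 
#.,#.# 
~#,,,. 
       

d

,~,,   
##,♣~♣ 
,♣#,,, 
,..@~♣ 
.,#.#, 
#,,,.# 
       

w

.♣##   
,~,,.. 
##,♣~♣ 
,♣#@,, 
,...~♣ 
.,#.#, 
#,,,.# 

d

♣##    
~,,.., 
#,♣~♣~ 
♣#,@,# 
...~♣, 
,#.#,, 
,,,.#  

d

##     
,,..,, 
,♣~♣~, 
#,,@#, 
..~♣,, 
#.#,,. 
,,.#   

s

,,..,, 
,♣~♣~, 
#,,,#, 
..~@,, 
#.#,,. 
,,.#,♣ 
       

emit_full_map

         ,♣,.♣    
        ♣,.,♣~    
       ,,..,,,    
       ♣~#.♣##    
.,♣#,,~♣♣.,~,,..,,
♣.,,#..,.,##,♣~♣~,
♣,♣,,.,,,,,♣#,,,#,
,,,,♣♣,~♣,,...~@,,
,,.#,♣♣♣,#.,#.#,,.
,#♣.#♣,♣♣~#,,,.#,♣

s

,♣~♣~, 
#,,,#, 
..~♣,, 
#.#@,. 
,,.#,♣ 
 ,#~~# 
#######

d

♣~♣~,  
,,,#,♣ 
.~♣,,♣ 
.#,@.. 
,.#,♣, 
,#~~#, 
#######

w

,..,,  
♣~♣~,, 
,,,#,♣ 
.~♣@,♣ 
.#,,.. 
,.#,♣, 
,#~~#, 

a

,,..,, 
,♣~♣~,,
#,,,#,♣
..~@,,♣
#.#,,..
,,.#,♣,
 ,#~~#,

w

##     
,,..,, 
,♣~♣~,,
#,,@#,♣
..~♣,,♣
#.#,,..
,,.#,♣,

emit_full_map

         ,♣,.♣     
        ♣,.,♣~     
       ,,..,,,     
       ♣~#.♣##     
.,♣#,,~♣♣.,~,,..,, 
♣.,,#..,.,##,♣~♣~,,
♣,♣,,.,,,,,♣#,,@#,♣
,,,,♣♣,~♣,,...~♣,,♣
,,.#,♣♣♣,#.,#.#,,..
,#♣.#♣,♣♣~#,,,.#,♣,
             ,#~~#,
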